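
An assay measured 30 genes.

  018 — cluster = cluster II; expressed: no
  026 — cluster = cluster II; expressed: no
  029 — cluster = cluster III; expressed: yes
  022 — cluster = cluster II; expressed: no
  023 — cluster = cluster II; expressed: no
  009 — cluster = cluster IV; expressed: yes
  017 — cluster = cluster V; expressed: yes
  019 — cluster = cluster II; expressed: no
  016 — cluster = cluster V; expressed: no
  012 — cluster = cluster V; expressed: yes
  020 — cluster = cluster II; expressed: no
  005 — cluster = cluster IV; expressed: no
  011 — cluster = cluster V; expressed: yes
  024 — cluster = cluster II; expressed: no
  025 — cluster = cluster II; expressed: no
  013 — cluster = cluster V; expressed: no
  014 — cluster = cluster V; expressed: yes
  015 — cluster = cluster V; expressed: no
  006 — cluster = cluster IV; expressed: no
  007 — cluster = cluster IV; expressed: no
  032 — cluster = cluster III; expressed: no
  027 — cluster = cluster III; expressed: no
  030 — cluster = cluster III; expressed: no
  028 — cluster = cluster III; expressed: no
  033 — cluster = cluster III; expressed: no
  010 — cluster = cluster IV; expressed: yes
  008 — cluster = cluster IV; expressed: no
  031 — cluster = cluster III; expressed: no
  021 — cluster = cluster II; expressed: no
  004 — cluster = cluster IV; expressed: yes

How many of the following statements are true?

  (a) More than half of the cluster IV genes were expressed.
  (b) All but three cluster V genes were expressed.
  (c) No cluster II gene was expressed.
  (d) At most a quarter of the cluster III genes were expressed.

(a) cluster IV: |A| = 7, |A ∩ B| = 3; needs |A ∩ B| > |A ∖ B| — false.
(b) cluster V: |A| = 7, |A ∩ B| = 4; needs |A ∖ B| = 3 — true.
(c) cluster II: |A| = 9, |A ∩ B| = 0; needs A ∩ B = ∅ (|A ∩ B| = 0) — true.
(d) cluster III: |A| = 7, |A ∩ B| = 1; needs |A ∩ B| / |A| ≤ 1/4 — true.

3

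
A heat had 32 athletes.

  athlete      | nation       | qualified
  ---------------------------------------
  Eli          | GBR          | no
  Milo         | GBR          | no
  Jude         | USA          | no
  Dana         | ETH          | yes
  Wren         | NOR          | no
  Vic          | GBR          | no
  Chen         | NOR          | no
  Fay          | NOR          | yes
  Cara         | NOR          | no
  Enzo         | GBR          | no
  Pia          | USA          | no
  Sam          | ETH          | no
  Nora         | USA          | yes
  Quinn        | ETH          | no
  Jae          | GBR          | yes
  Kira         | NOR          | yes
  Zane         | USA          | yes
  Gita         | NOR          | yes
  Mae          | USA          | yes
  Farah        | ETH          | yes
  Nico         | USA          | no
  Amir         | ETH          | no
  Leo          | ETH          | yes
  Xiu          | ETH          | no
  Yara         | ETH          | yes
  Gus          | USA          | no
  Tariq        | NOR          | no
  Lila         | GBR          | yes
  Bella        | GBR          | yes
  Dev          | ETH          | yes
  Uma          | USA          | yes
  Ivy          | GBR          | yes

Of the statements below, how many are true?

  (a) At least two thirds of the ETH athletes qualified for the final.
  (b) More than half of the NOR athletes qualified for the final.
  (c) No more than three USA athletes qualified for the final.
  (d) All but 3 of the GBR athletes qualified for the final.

(a) ETH: |A| = 9, |A ∩ B| = 5; needs |A ∩ B| / |A| ≥ 2/3 — false.
(b) NOR: |A| = 7, |A ∩ B| = 3; needs |A ∩ B| > |A ∖ B| — false.
(c) USA: |A| = 8, |A ∩ B| = 4; needs |A ∩ B| ≤ 3 — false.
(d) GBR: |A| = 8, |A ∩ B| = 4; needs |A ∖ B| = 3 — false.

0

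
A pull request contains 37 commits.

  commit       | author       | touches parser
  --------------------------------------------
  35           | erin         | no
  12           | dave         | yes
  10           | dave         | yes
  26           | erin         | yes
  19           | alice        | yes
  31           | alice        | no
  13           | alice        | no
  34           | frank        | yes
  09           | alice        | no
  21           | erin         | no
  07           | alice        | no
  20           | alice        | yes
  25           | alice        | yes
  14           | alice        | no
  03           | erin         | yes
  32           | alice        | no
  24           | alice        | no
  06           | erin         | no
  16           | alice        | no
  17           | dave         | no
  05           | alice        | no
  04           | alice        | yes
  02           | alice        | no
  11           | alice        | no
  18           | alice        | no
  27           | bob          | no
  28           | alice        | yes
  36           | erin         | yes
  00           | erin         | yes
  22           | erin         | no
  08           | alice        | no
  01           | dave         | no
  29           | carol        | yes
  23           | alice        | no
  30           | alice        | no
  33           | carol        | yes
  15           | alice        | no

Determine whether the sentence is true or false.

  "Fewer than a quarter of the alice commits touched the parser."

True

Truth condition: |A ∩ B| / |A| < 1/4.
|A| = 21, |A ∩ B| = 5, |A ∖ B| = 16.
|A ∩ B|/|A| = 5/21, so the statement is true.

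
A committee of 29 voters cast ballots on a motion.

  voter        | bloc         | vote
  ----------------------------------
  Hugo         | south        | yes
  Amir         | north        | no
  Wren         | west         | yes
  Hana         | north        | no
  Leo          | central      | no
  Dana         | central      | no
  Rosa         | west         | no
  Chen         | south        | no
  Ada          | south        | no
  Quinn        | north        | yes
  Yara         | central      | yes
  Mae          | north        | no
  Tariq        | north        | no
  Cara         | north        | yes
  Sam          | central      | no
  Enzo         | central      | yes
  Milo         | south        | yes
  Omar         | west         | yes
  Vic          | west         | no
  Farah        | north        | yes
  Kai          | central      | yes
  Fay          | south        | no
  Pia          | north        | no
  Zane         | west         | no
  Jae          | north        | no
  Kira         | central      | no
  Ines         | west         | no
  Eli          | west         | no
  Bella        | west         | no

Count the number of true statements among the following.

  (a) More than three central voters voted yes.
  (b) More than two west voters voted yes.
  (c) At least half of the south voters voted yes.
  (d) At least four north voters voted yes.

(a) central: |A| = 7, |A ∩ B| = 3; needs |A ∩ B| > 3 — false.
(b) west: |A| = 8, |A ∩ B| = 2; needs |A ∩ B| > 2 — false.
(c) south: |A| = 5, |A ∩ B| = 2; needs |A ∩ B| ≥ |A ∖ B| — false.
(d) north: |A| = 9, |A ∩ B| = 3; needs |A ∩ B| ≥ 4 — false.

0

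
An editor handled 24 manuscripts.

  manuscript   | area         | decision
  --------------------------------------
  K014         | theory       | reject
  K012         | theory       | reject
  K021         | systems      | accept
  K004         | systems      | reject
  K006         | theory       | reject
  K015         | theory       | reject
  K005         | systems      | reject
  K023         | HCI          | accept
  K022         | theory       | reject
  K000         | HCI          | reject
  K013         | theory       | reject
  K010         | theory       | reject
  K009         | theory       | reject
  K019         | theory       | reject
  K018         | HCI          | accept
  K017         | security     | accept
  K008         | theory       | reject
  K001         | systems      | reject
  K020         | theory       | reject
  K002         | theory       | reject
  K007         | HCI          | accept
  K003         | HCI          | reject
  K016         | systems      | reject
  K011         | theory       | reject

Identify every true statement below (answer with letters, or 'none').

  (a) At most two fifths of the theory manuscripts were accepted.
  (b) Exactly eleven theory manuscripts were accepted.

(a)

|A| = 13, |A ∩ B| = 0, |A ∖ B| = 13.
(a) |A ∩ B| / |A| ≤ 2/5: holds.
(b) |A ∩ B| = 11: fails.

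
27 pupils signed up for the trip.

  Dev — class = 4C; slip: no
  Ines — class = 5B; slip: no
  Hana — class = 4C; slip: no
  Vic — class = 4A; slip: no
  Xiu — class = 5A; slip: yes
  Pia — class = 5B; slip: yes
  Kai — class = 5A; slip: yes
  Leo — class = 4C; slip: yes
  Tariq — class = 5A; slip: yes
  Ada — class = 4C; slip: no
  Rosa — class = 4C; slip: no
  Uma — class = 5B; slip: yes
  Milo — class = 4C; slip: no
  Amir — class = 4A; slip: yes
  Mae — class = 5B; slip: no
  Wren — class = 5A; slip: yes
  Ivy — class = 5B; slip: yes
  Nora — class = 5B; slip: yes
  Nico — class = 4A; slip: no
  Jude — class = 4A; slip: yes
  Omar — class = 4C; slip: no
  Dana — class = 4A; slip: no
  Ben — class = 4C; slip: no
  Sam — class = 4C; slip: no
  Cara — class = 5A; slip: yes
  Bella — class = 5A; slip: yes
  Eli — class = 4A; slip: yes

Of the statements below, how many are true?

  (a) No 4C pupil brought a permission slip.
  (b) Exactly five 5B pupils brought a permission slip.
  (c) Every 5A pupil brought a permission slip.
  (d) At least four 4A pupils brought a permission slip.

1

(a) 4C: |A| = 9, |A ∩ B| = 1; needs A ∩ B = ∅ (|A ∩ B| = 0) — false.
(b) 5B: |A| = 6, |A ∩ B| = 4; needs |A ∩ B| = 5 — false.
(c) 5A: |A| = 6, |A ∩ B| = 6; needs A ⊆ B, i.e. every element of A is in B (|A ∖ B| = 0) — true.
(d) 4A: |A| = 6, |A ∩ B| = 3; needs |A ∩ B| ≥ 4 — false.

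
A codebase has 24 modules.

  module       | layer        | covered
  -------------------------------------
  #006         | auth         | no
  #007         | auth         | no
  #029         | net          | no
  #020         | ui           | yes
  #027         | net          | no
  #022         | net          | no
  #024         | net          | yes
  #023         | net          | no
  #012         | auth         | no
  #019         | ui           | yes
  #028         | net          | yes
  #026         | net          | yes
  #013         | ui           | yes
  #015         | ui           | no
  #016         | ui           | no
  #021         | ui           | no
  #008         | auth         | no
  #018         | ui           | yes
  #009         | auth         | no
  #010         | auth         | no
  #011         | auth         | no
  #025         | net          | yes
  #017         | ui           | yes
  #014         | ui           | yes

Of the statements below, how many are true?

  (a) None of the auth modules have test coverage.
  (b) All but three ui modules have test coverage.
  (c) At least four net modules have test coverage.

(a) auth: |A| = 7, |A ∩ B| = 0; needs A ∩ B = ∅ (|A ∩ B| = 0) — true.
(b) ui: |A| = 9, |A ∩ B| = 6; needs |A ∖ B| = 3 — true.
(c) net: |A| = 8, |A ∩ B| = 4; needs |A ∩ B| ≥ 4 — true.

3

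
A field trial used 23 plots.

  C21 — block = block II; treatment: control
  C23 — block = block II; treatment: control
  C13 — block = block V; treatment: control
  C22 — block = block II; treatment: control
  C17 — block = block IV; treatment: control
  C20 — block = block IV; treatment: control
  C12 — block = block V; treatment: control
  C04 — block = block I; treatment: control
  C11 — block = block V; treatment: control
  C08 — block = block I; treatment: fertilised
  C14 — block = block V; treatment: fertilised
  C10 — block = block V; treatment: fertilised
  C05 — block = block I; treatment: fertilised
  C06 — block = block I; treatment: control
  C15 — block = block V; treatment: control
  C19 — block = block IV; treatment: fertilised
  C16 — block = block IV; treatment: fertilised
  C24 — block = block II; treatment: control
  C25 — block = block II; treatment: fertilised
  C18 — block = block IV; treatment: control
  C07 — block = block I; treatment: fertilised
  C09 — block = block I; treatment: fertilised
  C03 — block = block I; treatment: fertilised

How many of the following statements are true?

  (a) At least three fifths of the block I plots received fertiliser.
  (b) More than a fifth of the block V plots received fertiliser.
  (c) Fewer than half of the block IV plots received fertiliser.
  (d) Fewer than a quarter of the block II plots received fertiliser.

4

(a) block I: |A| = 7, |A ∩ B| = 5; needs |A ∩ B| / |A| ≥ 3/5 — true.
(b) block V: |A| = 6, |A ∩ B| = 2; needs |A ∩ B| / |A| > 1/5 — true.
(c) block IV: |A| = 5, |A ∩ B| = 2; needs |A ∩ B| < |A ∖ B| — true.
(d) block II: |A| = 5, |A ∩ B| = 1; needs |A ∩ B| / |A| < 1/4 — true.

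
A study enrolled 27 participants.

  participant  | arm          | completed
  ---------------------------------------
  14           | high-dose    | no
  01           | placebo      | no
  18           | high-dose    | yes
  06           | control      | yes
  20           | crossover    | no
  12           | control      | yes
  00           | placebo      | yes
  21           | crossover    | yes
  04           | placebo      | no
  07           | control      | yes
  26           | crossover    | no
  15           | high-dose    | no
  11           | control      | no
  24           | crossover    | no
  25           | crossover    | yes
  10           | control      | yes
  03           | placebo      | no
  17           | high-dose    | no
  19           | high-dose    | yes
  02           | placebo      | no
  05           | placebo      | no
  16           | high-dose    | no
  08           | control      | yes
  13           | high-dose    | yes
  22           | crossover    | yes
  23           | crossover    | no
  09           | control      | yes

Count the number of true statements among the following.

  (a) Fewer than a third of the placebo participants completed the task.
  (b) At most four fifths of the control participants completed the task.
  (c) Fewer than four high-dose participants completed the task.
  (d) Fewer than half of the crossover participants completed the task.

3

(a) placebo: |A| = 6, |A ∩ B| = 1; needs |A ∩ B| / |A| < 1/3 — true.
(b) control: |A| = 7, |A ∩ B| = 6; needs |A ∩ B| / |A| ≤ 4/5 — false.
(c) high-dose: |A| = 7, |A ∩ B| = 3; needs |A ∩ B| < 4 — true.
(d) crossover: |A| = 7, |A ∩ B| = 3; needs |A ∩ B| < |A ∖ B| — true.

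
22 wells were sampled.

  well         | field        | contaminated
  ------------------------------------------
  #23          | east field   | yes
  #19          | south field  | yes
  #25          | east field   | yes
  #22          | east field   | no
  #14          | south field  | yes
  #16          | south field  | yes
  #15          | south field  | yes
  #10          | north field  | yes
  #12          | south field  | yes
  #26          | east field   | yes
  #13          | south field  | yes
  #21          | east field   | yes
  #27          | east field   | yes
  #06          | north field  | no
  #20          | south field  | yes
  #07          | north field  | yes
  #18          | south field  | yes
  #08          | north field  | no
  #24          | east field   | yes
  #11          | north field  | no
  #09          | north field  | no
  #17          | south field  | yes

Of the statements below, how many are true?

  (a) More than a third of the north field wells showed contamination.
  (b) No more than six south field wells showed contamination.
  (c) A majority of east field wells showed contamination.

(a) north field: |A| = 6, |A ∩ B| = 2; needs |A ∩ B| / |A| > 1/3 — false.
(b) south field: |A| = 9, |A ∩ B| = 9; needs |A ∩ B| ≤ 6 — false.
(c) east field: |A| = 7, |A ∩ B| = 6; needs |A ∩ B| > |A ∖ B| — true.

1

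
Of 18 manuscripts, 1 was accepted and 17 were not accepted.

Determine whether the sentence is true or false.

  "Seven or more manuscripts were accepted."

False

The determiner here denotes the relation: |A ∩ B| ≥ 7.
|A| = 18, |A ∩ B| = 1, |A ∖ B| = 17.
|A ∩ B| = 1, so the statement is false.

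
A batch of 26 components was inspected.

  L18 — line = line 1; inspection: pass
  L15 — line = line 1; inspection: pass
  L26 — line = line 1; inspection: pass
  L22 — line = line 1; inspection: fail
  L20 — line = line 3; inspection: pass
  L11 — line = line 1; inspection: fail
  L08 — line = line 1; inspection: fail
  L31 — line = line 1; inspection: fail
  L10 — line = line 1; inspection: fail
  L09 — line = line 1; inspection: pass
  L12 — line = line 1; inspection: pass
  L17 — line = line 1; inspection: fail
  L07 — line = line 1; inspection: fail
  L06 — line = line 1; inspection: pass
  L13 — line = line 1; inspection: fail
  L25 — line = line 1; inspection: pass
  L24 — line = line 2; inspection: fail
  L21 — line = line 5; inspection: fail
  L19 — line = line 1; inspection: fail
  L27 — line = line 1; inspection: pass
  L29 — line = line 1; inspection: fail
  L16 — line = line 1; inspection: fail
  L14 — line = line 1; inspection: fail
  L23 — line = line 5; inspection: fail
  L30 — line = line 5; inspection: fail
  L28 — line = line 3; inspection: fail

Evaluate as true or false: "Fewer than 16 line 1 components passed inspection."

Truth condition: |A ∩ B| < 16.
|A| = 20, |A ∩ B| = 8, |A ∖ B| = 12.
|A ∩ B| = 8, so the statement is true.

True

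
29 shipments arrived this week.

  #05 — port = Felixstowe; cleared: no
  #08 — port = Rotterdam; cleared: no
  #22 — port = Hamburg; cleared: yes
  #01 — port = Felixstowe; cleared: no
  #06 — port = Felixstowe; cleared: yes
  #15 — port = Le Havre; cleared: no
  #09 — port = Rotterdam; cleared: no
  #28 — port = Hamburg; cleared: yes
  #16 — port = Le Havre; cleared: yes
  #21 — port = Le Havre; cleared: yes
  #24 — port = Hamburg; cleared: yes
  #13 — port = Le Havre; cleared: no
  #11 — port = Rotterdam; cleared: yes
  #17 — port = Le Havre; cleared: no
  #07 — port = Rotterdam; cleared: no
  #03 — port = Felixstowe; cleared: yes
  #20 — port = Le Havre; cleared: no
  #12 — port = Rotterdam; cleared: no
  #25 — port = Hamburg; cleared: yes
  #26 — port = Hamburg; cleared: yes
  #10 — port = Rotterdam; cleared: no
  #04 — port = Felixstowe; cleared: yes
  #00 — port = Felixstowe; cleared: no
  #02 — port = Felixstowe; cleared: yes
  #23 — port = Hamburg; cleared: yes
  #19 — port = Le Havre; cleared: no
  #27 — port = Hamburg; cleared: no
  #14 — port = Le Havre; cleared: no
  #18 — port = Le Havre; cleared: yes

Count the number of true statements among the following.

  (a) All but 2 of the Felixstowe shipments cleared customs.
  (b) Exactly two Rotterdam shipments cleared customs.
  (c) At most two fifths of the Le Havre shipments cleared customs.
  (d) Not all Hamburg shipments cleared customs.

2

(a) Felixstowe: |A| = 7, |A ∩ B| = 4; needs |A ∖ B| = 2 — false.
(b) Rotterdam: |A| = 6, |A ∩ B| = 1; needs |A ∩ B| = 2 — false.
(c) Le Havre: |A| = 9, |A ∩ B| = 3; needs |A ∩ B| / |A| ≤ 2/5 — true.
(d) Hamburg: |A| = 7, |A ∩ B| = 6; needs A ⊄ B (|A ∖ B| ≥ 1) — true.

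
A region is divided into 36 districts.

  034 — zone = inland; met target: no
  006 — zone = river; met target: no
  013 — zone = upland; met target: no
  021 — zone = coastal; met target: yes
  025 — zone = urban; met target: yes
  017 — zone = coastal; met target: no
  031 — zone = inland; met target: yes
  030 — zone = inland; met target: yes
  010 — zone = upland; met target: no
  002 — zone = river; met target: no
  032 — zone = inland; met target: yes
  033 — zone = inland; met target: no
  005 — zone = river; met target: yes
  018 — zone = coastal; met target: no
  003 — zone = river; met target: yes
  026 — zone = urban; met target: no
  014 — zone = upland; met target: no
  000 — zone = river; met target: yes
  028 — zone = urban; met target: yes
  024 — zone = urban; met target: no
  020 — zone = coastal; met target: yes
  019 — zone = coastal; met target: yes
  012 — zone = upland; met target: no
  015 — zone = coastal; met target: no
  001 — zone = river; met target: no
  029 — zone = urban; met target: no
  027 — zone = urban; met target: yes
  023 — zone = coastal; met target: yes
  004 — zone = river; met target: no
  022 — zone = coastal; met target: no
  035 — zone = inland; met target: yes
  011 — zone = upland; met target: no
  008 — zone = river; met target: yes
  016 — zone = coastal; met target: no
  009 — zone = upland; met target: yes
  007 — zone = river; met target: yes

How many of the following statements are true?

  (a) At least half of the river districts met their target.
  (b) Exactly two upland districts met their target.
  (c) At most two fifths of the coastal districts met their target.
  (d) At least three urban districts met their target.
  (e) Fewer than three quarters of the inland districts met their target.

3

(a) river: |A| = 9, |A ∩ B| = 5; needs |A ∩ B| ≥ |A ∖ B| — true.
(b) upland: |A| = 6, |A ∩ B| = 1; needs |A ∩ B| = 2 — false.
(c) coastal: |A| = 9, |A ∩ B| = 4; needs |A ∩ B| / |A| ≤ 2/5 — false.
(d) urban: |A| = 6, |A ∩ B| = 3; needs |A ∩ B| ≥ 3 — true.
(e) inland: |A| = 6, |A ∩ B| = 4; needs |A ∩ B| / |A| < 3/4 — true.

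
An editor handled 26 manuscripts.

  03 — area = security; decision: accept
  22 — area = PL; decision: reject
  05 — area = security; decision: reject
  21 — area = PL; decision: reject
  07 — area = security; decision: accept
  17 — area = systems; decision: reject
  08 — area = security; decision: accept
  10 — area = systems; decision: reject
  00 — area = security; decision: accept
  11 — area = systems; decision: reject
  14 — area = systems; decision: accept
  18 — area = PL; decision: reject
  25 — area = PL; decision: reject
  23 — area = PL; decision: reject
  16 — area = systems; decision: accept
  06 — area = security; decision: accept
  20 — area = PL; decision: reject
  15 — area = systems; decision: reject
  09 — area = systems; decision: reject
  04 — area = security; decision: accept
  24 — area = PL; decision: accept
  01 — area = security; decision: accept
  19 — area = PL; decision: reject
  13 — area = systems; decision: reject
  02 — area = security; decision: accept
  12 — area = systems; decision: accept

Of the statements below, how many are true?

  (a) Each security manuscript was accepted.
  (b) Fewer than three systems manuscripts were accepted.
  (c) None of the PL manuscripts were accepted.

(a) security: |A| = 9, |A ∩ B| = 8; needs A ⊆ B, i.e. every element of A is in B (|A ∖ B| = 0) — false.
(b) systems: |A| = 9, |A ∩ B| = 3; needs |A ∩ B| < 3 — false.
(c) PL: |A| = 8, |A ∩ B| = 1; needs A ∩ B = ∅ (|A ∩ B| = 0) — false.

0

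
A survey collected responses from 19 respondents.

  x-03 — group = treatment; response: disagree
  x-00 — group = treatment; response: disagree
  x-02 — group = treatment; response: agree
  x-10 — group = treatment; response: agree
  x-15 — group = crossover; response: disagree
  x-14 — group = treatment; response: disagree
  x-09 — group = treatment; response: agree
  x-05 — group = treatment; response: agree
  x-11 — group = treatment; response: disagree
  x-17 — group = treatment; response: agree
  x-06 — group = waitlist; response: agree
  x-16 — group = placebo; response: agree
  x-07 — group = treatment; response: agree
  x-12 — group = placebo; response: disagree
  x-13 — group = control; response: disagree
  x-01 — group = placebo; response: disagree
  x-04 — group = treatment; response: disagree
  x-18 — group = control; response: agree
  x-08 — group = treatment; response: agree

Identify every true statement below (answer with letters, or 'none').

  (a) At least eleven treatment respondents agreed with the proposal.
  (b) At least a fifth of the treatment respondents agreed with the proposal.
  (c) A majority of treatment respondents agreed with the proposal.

(b), (c)

|A| = 12, |A ∩ B| = 7, |A ∖ B| = 5.
(a) |A ∩ B| ≥ 11: fails.
(b) |A ∩ B| / |A| ≥ 1/5: holds.
(c) |A ∩ B| > |A ∖ B|: holds.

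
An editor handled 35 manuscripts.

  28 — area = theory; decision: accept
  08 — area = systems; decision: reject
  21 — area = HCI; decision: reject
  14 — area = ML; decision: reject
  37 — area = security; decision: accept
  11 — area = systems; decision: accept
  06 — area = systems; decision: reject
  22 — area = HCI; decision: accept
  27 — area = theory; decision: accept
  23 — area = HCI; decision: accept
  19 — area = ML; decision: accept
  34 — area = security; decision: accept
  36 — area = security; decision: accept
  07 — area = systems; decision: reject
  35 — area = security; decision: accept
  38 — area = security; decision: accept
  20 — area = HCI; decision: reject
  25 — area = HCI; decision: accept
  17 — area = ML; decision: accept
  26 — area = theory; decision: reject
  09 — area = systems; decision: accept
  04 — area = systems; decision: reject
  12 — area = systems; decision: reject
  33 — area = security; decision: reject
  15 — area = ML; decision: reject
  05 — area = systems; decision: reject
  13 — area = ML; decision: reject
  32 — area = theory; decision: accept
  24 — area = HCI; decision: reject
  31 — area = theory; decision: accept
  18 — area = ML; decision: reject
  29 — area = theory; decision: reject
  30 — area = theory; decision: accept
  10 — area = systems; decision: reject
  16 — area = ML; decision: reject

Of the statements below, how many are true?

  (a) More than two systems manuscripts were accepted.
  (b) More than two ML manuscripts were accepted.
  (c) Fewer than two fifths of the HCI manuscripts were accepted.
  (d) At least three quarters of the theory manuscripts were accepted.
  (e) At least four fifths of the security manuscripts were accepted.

1

(a) systems: |A| = 9, |A ∩ B| = 2; needs |A ∩ B| > 2 — false.
(b) ML: |A| = 7, |A ∩ B| = 2; needs |A ∩ B| > 2 — false.
(c) HCI: |A| = 6, |A ∩ B| = 3; needs |A ∩ B| / |A| < 2/5 — false.
(d) theory: |A| = 7, |A ∩ B| = 5; needs |A ∩ B| / |A| ≥ 3/4 — false.
(e) security: |A| = 6, |A ∩ B| = 5; needs |A ∩ B| / |A| ≥ 4/5 — true.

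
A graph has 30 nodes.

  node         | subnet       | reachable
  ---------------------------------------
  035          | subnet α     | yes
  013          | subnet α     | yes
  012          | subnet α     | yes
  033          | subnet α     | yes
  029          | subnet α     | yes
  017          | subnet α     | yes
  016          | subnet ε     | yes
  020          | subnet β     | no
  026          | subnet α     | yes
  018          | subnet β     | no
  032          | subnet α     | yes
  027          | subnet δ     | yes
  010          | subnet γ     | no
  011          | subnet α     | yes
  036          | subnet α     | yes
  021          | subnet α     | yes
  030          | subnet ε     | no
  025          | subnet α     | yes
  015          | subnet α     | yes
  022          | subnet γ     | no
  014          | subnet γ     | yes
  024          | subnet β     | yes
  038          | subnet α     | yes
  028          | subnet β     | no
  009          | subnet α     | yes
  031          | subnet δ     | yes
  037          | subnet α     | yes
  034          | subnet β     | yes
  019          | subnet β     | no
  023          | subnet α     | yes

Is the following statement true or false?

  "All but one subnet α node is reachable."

'All but one subnet α node is reachable' holds iff |A ∖ B| = 1.
|A| = 17, |A ∩ B| = 17, |A ∖ B| = 0.
|A ∖ B| = 0, so the statement is false.

False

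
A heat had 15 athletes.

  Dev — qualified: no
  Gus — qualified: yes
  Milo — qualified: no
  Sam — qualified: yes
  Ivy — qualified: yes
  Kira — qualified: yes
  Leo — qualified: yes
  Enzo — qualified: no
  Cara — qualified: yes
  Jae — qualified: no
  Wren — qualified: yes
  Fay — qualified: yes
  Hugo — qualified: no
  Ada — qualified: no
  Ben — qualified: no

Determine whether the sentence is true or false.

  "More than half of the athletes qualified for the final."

The determiner here denotes the relation: |A ∩ B| > |A ∖ B|.
|A| = 15, |A ∩ B| = 8, |A ∖ B| = 7.
8 > 7, so the statement is true.

True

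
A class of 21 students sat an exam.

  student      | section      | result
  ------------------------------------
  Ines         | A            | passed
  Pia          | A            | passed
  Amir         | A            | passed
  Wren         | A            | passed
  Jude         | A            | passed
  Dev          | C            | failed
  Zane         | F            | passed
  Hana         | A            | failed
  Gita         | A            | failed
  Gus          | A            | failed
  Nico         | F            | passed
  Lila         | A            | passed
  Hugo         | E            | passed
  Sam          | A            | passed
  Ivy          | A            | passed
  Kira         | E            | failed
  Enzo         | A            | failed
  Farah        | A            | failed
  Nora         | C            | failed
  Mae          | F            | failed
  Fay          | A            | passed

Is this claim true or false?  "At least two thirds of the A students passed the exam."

The determiner here denotes the relation: |A ∩ B| / |A| ≥ 2/3.
A (the restrictor) = {Ines, Pia, Amir, Wren, Jude, Hana, Gita, Gus, Lila, Sam, Ivy, Enzo, Farah, Fay}, |A| = 14.
A ∩ B = {Ines, Pia, Amir, Wren, Jude, Lila, Sam, Ivy, Fay}, so |A ∩ B| = 9.
A ∖ B = {Hana, Gita, Gus, Enzo, Farah}, so |A ∖ B| = 5.
|A ∩ B|/|A| = 9/14, so the statement is false.

False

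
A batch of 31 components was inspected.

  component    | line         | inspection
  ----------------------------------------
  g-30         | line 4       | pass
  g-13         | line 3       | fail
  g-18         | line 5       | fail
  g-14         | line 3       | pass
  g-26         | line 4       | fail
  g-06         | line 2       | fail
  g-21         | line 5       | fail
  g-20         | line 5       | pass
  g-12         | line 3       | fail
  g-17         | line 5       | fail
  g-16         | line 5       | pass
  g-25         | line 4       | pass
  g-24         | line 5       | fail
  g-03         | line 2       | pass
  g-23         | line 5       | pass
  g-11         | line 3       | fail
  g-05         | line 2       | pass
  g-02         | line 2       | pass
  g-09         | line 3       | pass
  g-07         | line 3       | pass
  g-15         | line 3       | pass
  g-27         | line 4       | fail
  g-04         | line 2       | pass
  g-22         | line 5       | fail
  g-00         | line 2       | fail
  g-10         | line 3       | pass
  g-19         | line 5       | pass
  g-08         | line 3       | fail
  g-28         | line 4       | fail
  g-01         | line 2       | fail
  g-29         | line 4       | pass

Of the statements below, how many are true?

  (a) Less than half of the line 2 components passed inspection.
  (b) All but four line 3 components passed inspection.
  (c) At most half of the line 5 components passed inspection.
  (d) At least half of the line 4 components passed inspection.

3

(a) line 2: |A| = 7, |A ∩ B| = 4; needs |A ∩ B| < |A ∖ B| — false.
(b) line 3: |A| = 9, |A ∩ B| = 5; needs |A ∖ B| = 4 — true.
(c) line 5: |A| = 9, |A ∩ B| = 4; needs |A ∩ B| ≤ |A ∖ B| — true.
(d) line 4: |A| = 6, |A ∩ B| = 3; needs |A ∩ B| ≥ |A ∖ B| — true.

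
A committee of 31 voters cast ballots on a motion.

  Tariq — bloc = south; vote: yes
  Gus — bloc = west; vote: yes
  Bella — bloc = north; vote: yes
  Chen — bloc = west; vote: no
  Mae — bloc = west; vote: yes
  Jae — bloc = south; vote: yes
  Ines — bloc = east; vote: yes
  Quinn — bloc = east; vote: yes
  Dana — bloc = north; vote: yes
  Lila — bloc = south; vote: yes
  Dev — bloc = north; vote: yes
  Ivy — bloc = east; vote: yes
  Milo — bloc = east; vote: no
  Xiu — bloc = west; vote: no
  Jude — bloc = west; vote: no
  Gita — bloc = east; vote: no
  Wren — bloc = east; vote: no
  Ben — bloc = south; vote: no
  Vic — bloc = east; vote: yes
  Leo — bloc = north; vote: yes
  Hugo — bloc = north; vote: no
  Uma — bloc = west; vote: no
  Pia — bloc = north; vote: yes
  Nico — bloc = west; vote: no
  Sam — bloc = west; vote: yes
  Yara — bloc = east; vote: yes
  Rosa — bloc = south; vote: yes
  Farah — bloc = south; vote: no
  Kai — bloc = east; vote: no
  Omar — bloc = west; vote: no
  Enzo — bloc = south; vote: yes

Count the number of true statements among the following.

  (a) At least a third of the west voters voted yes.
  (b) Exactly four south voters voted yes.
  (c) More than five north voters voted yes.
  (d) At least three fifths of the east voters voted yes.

1

(a) west: |A| = 9, |A ∩ B| = 3; needs |A ∩ B| / |A| ≥ 1/3 — true.
(b) south: |A| = 7, |A ∩ B| = 5; needs |A ∩ B| = 4 — false.
(c) north: |A| = 6, |A ∩ B| = 5; needs |A ∩ B| > 5 — false.
(d) east: |A| = 9, |A ∩ B| = 5; needs |A ∩ B| / |A| ≥ 3/5 — false.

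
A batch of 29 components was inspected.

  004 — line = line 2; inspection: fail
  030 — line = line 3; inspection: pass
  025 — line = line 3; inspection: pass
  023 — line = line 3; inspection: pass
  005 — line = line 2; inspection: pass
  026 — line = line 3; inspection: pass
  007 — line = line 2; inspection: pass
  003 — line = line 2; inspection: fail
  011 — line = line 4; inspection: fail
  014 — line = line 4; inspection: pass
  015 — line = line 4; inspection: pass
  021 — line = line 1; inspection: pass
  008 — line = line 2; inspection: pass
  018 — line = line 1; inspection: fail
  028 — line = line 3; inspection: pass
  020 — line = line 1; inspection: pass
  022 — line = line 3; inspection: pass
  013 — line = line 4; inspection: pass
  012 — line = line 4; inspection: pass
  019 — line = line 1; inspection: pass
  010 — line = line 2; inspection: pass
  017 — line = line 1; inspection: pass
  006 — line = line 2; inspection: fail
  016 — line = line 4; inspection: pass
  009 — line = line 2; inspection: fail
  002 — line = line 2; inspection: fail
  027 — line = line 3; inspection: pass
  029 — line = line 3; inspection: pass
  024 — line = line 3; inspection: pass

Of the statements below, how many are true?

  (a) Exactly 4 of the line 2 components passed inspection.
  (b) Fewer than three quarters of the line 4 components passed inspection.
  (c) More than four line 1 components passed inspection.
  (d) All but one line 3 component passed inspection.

(a) line 2: |A| = 9, |A ∩ B| = 4; needs |A ∩ B| = 4 — true.
(b) line 4: |A| = 6, |A ∩ B| = 5; needs |A ∩ B| / |A| < 3/4 — false.
(c) line 1: |A| = 5, |A ∩ B| = 4; needs |A ∩ B| > 4 — false.
(d) line 3: |A| = 9, |A ∩ B| = 9; needs |A ∖ B| = 1 — false.

1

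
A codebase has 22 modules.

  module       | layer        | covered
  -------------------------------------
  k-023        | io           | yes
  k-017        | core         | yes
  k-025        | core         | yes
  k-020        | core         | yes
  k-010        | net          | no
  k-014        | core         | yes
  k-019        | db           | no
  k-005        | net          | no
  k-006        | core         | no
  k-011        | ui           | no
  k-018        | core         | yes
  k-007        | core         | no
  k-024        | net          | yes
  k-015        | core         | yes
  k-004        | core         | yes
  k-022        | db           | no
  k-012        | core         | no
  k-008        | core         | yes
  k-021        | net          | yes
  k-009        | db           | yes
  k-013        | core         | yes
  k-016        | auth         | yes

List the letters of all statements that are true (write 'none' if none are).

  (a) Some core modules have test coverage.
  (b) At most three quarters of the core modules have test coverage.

(a), (b)

|A| = 12, |A ∩ B| = 9, |A ∖ B| = 3.
(a) A ∩ B ≠ ∅ (|A ∩ B| ≥ 1): holds.
(b) |A ∩ B| / |A| ≤ 3/4: holds.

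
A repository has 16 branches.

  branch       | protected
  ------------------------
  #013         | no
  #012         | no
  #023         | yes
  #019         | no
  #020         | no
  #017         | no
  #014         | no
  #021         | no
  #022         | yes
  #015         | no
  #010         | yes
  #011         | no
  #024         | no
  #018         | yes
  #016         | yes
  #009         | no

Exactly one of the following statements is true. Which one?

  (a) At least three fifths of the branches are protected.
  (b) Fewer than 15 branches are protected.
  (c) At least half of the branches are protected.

(b)

|A| = 16, |A ∩ B| = 5, |A ∖ B| = 11.
(a) requires |A ∩ B| / |A| ≥ 3/5: false.
(b) requires |A ∩ B| < 15: true.
(c) requires |A ∩ B| ≥ |A ∖ B|: false.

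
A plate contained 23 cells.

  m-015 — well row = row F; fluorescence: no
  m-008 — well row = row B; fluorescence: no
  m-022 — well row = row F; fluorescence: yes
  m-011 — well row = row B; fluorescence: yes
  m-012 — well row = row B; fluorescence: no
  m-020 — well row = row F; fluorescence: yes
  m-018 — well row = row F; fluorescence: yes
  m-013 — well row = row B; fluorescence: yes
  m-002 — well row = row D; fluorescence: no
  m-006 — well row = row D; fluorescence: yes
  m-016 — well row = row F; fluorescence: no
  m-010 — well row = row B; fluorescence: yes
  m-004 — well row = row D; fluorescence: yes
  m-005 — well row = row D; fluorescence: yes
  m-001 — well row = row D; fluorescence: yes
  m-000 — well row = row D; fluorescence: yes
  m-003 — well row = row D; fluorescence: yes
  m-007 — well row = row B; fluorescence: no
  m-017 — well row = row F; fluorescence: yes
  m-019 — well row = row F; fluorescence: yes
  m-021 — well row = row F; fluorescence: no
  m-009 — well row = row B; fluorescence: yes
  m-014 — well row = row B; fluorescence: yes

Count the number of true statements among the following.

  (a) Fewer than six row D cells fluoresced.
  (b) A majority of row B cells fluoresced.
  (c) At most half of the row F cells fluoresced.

1

(a) row D: |A| = 7, |A ∩ B| = 6; needs |A ∩ B| < 6 — false.
(b) row B: |A| = 8, |A ∩ B| = 5; needs |A ∩ B| > |A ∖ B| — true.
(c) row F: |A| = 8, |A ∩ B| = 5; needs |A ∩ B| ≤ |A ∖ B| — false.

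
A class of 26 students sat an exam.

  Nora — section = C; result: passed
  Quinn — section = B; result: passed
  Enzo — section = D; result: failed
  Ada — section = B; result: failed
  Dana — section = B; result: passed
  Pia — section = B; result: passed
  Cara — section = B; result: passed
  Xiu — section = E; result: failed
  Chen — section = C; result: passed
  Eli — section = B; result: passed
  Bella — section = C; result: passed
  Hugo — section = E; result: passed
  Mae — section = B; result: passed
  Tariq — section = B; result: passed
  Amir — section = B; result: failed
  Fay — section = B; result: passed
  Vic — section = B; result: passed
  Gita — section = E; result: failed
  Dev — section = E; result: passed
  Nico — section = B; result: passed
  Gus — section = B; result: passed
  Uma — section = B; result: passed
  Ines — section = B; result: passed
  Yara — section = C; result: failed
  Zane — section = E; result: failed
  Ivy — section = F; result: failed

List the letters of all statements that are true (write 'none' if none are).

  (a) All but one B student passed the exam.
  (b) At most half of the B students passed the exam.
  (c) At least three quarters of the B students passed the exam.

(c)

|A| = 15, |A ∩ B| = 13, |A ∖ B| = 2.
(a) |A ∖ B| = 1: fails.
(b) |A ∩ B| ≤ |A ∖ B|: fails.
(c) |A ∩ B| / |A| ≥ 3/4: holds.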